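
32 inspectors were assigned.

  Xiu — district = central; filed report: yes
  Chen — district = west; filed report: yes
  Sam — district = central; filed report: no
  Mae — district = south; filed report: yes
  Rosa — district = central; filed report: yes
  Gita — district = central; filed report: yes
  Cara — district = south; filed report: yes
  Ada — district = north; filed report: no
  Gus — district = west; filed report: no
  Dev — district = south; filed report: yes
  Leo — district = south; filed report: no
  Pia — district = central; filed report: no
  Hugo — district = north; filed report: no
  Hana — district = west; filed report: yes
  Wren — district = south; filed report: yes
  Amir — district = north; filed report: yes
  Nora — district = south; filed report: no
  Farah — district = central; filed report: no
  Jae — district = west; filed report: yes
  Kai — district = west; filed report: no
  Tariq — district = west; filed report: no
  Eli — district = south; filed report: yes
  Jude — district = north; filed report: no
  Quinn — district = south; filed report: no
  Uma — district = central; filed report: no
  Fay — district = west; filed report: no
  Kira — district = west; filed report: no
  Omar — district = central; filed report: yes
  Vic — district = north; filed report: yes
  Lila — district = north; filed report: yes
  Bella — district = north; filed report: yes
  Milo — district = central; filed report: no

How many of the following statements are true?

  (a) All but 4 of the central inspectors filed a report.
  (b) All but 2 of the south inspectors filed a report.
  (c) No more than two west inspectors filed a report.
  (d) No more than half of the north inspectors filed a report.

0

(a) central: |A| = 9, |A ∩ B| = 4; needs |A ∖ B| = 4 — false.
(b) south: |A| = 8, |A ∩ B| = 5; needs |A ∖ B| = 2 — false.
(c) west: |A| = 8, |A ∩ B| = 3; needs |A ∩ B| ≤ 2 — false.
(d) north: |A| = 7, |A ∩ B| = 4; needs |A ∩ B| ≤ |A ∖ B| — false.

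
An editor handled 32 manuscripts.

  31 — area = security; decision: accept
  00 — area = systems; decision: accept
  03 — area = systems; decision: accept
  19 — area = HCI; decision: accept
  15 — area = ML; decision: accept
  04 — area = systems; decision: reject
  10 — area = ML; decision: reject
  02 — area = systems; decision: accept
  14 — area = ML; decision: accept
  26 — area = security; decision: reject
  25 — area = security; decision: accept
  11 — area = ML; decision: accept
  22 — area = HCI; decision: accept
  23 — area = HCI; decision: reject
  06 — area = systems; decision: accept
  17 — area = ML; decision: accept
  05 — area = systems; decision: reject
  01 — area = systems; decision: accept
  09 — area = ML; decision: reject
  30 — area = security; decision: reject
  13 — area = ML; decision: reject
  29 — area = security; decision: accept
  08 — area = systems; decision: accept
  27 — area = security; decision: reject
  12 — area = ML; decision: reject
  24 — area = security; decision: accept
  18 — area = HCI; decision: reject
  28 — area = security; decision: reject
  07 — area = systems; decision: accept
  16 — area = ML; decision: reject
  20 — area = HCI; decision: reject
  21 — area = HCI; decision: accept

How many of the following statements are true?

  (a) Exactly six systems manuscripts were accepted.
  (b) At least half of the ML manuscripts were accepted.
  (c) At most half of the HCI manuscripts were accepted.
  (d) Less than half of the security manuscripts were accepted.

1

(a) systems: |A| = 9, |A ∩ B| = 7; needs |A ∩ B| = 6 — false.
(b) ML: |A| = 9, |A ∩ B| = 4; needs |A ∩ B| ≥ |A ∖ B| — false.
(c) HCI: |A| = 6, |A ∩ B| = 3; needs |A ∩ B| ≤ |A ∖ B| — true.
(d) security: |A| = 8, |A ∩ B| = 4; needs |A ∩ B| < |A ∖ B| — false.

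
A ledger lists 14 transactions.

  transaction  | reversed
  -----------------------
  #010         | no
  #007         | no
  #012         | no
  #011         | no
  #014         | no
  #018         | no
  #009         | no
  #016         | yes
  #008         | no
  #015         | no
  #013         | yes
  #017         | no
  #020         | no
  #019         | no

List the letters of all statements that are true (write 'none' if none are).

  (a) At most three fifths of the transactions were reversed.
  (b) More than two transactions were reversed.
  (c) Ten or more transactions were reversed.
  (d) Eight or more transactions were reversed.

|A| = 14, |A ∩ B| = 2, |A ∖ B| = 12.
(a) |A ∩ B| / |A| ≤ 3/5: holds.
(b) |A ∩ B| > 2: fails.
(c) |A ∩ B| ≥ 10: fails.
(d) |A ∩ B| ≥ 8: fails.

(a)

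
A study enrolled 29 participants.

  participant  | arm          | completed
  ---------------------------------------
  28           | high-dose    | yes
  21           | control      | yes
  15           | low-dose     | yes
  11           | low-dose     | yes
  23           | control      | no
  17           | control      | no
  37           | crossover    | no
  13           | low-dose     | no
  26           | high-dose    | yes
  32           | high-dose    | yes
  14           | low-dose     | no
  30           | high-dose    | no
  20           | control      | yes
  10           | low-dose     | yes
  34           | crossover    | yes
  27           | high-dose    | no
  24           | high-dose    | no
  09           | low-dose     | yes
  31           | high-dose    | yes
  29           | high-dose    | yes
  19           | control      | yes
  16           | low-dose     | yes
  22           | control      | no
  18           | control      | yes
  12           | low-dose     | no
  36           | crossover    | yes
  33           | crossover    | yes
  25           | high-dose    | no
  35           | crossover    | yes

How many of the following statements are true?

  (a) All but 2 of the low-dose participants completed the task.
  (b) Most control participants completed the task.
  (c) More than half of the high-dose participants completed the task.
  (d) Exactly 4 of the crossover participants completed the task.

(a) low-dose: |A| = 8, |A ∩ B| = 5; needs |A ∖ B| = 2 — false.
(b) control: |A| = 7, |A ∩ B| = 4; needs |A ∩ B| > |A ∖ B| — true.
(c) high-dose: |A| = 9, |A ∩ B| = 5; needs |A ∩ B| > |A ∖ B| — true.
(d) crossover: |A| = 5, |A ∩ B| = 4; needs |A ∩ B| = 4 — true.

3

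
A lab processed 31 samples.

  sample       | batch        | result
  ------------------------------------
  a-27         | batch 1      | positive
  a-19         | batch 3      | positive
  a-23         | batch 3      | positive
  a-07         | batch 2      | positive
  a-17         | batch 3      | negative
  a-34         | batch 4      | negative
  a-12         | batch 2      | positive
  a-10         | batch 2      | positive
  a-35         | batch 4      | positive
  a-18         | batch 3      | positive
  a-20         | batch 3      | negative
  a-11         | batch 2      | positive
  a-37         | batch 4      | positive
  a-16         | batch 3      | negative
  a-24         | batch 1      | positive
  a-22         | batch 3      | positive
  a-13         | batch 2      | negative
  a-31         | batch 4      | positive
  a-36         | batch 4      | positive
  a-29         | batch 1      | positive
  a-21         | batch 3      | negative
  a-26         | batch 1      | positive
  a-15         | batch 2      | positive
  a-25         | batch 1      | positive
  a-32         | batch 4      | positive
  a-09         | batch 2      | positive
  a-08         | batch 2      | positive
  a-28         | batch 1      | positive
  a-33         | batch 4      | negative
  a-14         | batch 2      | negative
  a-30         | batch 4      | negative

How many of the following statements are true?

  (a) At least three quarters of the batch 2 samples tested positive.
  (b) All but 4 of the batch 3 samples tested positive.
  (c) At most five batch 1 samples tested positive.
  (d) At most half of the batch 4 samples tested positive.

2

(a) batch 2: |A| = 9, |A ∩ B| = 7; needs |A ∩ B| / |A| ≥ 3/4 — true.
(b) batch 3: |A| = 8, |A ∩ B| = 4; needs |A ∖ B| = 4 — true.
(c) batch 1: |A| = 6, |A ∩ B| = 6; needs |A ∩ B| ≤ 5 — false.
(d) batch 4: |A| = 8, |A ∩ B| = 5; needs |A ∩ B| ≤ |A ∖ B| — false.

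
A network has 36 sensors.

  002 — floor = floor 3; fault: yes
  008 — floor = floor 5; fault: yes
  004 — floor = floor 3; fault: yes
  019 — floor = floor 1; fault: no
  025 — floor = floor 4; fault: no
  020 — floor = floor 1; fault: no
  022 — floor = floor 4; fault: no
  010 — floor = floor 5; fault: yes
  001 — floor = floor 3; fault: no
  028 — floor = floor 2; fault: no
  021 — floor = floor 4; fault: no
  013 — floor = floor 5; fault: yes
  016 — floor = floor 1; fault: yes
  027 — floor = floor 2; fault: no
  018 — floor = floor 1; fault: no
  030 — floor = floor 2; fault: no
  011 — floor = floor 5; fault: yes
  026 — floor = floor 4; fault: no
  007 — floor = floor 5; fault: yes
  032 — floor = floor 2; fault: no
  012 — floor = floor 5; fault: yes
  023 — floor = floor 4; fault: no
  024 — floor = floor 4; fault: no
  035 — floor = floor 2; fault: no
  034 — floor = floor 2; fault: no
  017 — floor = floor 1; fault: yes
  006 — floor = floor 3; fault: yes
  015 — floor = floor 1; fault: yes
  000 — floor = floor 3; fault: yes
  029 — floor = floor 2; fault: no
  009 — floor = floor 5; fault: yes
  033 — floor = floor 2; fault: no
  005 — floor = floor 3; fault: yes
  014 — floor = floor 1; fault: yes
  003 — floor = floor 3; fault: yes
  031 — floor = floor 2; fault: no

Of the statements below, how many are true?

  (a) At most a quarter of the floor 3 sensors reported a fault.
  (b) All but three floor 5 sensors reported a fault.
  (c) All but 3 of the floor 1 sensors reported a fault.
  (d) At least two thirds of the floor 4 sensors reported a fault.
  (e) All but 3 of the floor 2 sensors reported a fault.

(a) floor 3: |A| = 7, |A ∩ B| = 6; needs |A ∩ B| / |A| ≤ 1/4 — false.
(b) floor 5: |A| = 7, |A ∩ B| = 7; needs |A ∖ B| = 3 — false.
(c) floor 1: |A| = 7, |A ∩ B| = 4; needs |A ∖ B| = 3 — true.
(d) floor 4: |A| = 6, |A ∩ B| = 0; needs |A ∩ B| / |A| ≥ 2/3 — false.
(e) floor 2: |A| = 9, |A ∩ B| = 0; needs |A ∖ B| = 3 — false.

1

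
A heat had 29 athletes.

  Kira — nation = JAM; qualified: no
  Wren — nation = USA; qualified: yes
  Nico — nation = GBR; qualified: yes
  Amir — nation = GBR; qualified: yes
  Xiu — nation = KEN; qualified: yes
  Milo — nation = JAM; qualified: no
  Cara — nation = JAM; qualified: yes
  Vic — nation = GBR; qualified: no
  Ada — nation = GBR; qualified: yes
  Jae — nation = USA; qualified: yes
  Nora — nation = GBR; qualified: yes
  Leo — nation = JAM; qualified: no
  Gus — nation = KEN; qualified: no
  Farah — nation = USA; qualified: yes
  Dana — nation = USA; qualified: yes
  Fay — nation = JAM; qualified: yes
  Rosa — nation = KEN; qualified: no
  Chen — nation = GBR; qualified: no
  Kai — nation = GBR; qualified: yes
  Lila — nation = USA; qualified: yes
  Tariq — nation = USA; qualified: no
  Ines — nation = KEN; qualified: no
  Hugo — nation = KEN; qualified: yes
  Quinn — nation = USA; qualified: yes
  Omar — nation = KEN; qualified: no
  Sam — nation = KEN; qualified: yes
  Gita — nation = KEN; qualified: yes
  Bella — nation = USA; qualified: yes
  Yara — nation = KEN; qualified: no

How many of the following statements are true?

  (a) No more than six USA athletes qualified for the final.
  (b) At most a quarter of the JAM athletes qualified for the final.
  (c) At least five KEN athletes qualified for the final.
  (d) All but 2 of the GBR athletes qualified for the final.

(a) USA: |A| = 8, |A ∩ B| = 7; needs |A ∩ B| ≤ 6 — false.
(b) JAM: |A| = 5, |A ∩ B| = 2; needs |A ∩ B| / |A| ≤ 1/4 — false.
(c) KEN: |A| = 9, |A ∩ B| = 4; needs |A ∩ B| ≥ 5 — false.
(d) GBR: |A| = 7, |A ∩ B| = 5; needs |A ∖ B| = 2 — true.

1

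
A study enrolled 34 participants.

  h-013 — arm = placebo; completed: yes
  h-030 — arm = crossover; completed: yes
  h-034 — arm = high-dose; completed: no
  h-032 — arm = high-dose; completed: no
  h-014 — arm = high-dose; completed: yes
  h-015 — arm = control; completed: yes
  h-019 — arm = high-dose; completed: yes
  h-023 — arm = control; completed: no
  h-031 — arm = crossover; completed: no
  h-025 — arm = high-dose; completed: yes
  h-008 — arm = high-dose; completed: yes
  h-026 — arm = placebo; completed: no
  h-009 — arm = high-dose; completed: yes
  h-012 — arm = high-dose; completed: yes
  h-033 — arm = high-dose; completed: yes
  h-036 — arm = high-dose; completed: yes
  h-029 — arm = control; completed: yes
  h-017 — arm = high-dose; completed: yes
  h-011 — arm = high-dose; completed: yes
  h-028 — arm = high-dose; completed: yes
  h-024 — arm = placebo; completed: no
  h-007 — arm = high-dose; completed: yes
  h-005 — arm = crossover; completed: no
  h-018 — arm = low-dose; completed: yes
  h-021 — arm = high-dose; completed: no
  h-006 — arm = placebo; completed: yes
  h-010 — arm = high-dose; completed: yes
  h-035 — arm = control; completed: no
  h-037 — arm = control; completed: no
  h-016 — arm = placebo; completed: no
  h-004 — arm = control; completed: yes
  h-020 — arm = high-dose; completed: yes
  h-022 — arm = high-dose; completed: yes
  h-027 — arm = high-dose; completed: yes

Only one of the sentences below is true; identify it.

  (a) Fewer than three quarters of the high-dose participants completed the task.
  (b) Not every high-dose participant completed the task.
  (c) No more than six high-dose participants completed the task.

|A| = 19, |A ∩ B| = 16, |A ∖ B| = 3.
(a) requires |A ∩ B| / |A| < 3/4: false.
(b) requires A ⊄ B (|A ∖ B| ≥ 1): true.
(c) requires |A ∩ B| ≤ 6: false.

(b)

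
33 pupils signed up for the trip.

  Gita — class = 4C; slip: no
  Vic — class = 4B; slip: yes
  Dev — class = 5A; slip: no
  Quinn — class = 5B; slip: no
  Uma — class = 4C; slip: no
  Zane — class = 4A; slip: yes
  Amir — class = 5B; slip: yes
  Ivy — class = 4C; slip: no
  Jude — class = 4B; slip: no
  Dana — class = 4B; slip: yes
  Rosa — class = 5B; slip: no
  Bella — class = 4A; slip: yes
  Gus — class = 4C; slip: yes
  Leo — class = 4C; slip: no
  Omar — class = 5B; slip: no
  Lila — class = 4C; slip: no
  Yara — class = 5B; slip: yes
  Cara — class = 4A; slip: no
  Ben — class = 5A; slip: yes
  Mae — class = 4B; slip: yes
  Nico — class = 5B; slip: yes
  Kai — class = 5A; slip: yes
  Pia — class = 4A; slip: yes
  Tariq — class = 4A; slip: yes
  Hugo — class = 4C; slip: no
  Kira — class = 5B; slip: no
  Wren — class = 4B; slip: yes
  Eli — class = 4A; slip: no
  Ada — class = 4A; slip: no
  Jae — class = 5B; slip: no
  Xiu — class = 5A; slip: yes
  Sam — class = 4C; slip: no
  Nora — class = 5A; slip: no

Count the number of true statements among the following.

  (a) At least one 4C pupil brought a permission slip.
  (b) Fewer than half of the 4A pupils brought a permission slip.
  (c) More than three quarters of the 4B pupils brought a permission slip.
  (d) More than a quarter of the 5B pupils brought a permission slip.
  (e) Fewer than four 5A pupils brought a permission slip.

4

(a) 4C: |A| = 8, |A ∩ B| = 1; needs A ∩ B ≠ ∅ (|A ∩ B| ≥ 1) — true.
(b) 4A: |A| = 7, |A ∩ B| = 4; needs |A ∩ B| < |A ∖ B| — false.
(c) 4B: |A| = 5, |A ∩ B| = 4; needs |A ∩ B| / |A| > 3/4 — true.
(d) 5B: |A| = 8, |A ∩ B| = 3; needs |A ∩ B| / |A| > 1/4 — true.
(e) 5A: |A| = 5, |A ∩ B| = 3; needs |A ∩ B| < 4 — true.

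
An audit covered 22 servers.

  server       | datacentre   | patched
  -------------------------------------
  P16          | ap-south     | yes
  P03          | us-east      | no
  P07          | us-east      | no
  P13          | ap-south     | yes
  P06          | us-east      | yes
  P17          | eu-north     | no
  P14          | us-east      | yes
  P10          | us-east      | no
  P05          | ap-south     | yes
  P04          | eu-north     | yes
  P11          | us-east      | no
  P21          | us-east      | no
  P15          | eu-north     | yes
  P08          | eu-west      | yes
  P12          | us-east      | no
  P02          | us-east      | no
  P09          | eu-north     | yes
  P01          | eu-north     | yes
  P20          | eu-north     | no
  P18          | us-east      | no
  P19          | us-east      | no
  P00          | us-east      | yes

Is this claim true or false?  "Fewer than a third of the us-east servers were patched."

True

'Fewer than a third of the us-east servers were patched' holds iff |A ∩ B| / |A| < 1/3.
A (the restrictor) = {P03, P07, P06, P14, P10, P11, P21, P12, P02, P18, P19, P00}, |A| = 12.
A ∩ B = {P06, P14, P00}, so |A ∩ B| = 3.
A ∖ B = {P03, P07, P10, P11, P21, P12, P02, P18, P19}, so |A ∖ B| = 9.
|A ∩ B|/|A| = 3/12, so the statement is true.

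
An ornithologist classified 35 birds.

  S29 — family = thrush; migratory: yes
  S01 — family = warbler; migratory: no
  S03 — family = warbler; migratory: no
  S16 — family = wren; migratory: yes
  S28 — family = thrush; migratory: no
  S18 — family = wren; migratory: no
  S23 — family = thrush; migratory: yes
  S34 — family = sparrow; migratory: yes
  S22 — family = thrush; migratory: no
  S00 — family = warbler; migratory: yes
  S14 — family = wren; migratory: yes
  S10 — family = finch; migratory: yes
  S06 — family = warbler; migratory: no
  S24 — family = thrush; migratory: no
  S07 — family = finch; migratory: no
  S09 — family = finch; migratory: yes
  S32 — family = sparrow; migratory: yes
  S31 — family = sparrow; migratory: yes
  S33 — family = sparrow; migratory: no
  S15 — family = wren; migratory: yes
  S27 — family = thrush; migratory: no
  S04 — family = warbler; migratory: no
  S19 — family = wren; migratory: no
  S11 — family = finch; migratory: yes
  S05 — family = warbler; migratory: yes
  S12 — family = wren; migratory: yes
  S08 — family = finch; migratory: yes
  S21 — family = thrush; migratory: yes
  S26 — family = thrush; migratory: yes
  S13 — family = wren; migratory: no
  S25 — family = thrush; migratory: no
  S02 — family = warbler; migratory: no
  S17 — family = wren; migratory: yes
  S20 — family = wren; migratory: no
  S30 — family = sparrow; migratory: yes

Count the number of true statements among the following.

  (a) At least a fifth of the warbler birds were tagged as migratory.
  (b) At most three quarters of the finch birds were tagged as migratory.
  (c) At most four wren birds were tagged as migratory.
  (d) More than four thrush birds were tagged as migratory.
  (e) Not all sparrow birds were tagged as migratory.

2

(a) warbler: |A| = 7, |A ∩ B| = 2; needs |A ∩ B| / |A| ≥ 1/5 — true.
(b) finch: |A| = 5, |A ∩ B| = 4; needs |A ∩ B| / |A| ≤ 3/4 — false.
(c) wren: |A| = 9, |A ∩ B| = 5; needs |A ∩ B| ≤ 4 — false.
(d) thrush: |A| = 9, |A ∩ B| = 4; needs |A ∩ B| > 4 — false.
(e) sparrow: |A| = 5, |A ∩ B| = 4; needs A ⊄ B (|A ∖ B| ≥ 1) — true.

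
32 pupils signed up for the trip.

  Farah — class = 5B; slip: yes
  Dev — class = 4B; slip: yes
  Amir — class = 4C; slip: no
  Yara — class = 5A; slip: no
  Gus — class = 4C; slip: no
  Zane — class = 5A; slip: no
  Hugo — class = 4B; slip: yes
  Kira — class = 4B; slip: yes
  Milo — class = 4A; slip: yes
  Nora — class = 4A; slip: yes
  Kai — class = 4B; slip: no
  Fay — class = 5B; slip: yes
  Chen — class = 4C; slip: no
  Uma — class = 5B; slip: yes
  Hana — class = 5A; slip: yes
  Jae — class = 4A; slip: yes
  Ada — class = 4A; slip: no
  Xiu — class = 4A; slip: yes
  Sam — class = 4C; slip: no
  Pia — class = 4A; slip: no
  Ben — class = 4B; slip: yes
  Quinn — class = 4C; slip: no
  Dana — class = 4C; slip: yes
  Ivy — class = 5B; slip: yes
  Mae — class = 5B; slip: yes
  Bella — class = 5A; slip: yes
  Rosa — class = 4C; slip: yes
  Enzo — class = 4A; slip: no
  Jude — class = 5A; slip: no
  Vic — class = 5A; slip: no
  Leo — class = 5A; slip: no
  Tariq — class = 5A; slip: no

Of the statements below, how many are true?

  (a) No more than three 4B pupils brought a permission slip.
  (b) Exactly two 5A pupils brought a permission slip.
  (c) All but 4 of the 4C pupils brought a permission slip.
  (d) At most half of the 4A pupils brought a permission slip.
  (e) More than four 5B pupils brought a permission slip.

2

(a) 4B: |A| = 5, |A ∩ B| = 4; needs |A ∩ B| ≤ 3 — false.
(b) 5A: |A| = 8, |A ∩ B| = 2; needs |A ∩ B| = 2 — true.
(c) 4C: |A| = 7, |A ∩ B| = 2; needs |A ∖ B| = 4 — false.
(d) 4A: |A| = 7, |A ∩ B| = 4; needs |A ∩ B| ≤ |A ∖ B| — false.
(e) 5B: |A| = 5, |A ∩ B| = 5; needs |A ∩ B| > 4 — true.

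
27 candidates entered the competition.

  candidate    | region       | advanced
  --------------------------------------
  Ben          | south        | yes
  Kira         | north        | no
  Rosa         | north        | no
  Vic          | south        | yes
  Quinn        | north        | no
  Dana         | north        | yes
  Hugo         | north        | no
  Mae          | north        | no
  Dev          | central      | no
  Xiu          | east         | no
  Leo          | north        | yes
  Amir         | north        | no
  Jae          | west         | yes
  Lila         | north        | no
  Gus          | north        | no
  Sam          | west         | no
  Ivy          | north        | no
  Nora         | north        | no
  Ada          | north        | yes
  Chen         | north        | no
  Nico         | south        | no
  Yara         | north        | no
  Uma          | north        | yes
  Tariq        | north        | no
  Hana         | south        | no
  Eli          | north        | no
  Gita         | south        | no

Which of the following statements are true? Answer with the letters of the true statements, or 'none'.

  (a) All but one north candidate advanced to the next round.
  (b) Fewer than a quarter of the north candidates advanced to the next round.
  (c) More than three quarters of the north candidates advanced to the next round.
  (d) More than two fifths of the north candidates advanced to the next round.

|A| = 18, |A ∩ B| = 4, |A ∖ B| = 14.
(a) |A ∖ B| = 1: fails.
(b) |A ∩ B| / |A| < 1/4: holds.
(c) |A ∩ B| / |A| > 3/4: fails.
(d) |A ∩ B| / |A| > 2/5: fails.

(b)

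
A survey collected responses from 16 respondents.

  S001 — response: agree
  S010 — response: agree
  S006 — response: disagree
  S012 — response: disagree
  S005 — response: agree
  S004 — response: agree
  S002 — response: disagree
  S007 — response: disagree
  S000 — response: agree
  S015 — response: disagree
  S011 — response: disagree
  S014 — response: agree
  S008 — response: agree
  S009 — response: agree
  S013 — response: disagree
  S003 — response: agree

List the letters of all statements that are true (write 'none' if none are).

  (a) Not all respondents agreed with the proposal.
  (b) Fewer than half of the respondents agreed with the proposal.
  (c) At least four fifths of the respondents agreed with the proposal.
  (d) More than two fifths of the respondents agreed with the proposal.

|A| = 16, |A ∩ B| = 9, |A ∖ B| = 7.
(a) A ⊄ B (|A ∖ B| ≥ 1): holds.
(b) |A ∩ B| < |A ∖ B|: fails.
(c) |A ∩ B| / |A| ≥ 4/5: fails.
(d) |A ∩ B| / |A| > 2/5: holds.

(a), (d)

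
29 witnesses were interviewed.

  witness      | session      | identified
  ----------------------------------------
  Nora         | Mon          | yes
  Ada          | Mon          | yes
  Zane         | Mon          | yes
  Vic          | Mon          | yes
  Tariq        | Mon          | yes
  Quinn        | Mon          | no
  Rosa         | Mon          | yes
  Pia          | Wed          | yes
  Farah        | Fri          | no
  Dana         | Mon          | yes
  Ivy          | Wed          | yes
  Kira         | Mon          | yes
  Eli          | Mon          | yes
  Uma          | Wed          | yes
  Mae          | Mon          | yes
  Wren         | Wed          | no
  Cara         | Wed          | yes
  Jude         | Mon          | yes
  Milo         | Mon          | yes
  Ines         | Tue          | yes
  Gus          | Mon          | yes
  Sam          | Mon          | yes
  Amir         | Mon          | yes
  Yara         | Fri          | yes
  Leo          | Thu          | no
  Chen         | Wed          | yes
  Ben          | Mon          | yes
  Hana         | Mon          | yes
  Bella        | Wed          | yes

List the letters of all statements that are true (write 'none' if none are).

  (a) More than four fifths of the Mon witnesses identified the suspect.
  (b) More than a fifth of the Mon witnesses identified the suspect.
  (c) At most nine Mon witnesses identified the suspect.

|A| = 18, |A ∩ B| = 17, |A ∖ B| = 1.
(a) |A ∩ B| / |A| > 4/5: holds.
(b) |A ∩ B| / |A| > 1/5: holds.
(c) |A ∩ B| ≤ 9: fails.

(a), (b)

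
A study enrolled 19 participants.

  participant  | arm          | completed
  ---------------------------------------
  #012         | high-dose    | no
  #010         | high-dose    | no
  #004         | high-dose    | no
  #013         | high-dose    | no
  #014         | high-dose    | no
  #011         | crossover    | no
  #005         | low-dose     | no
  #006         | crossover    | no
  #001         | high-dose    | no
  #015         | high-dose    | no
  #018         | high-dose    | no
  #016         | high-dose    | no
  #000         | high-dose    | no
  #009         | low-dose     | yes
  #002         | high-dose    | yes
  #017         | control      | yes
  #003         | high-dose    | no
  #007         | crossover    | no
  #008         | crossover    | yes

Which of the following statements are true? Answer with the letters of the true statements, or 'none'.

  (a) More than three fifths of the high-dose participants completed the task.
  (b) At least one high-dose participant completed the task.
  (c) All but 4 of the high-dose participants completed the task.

|A| = 12, |A ∩ B| = 1, |A ∖ B| = 11.
(a) |A ∩ B| / |A| > 3/5: fails.
(b) A ∩ B ≠ ∅ (|A ∩ B| ≥ 1): holds.
(c) |A ∖ B| = 4: fails.

(b)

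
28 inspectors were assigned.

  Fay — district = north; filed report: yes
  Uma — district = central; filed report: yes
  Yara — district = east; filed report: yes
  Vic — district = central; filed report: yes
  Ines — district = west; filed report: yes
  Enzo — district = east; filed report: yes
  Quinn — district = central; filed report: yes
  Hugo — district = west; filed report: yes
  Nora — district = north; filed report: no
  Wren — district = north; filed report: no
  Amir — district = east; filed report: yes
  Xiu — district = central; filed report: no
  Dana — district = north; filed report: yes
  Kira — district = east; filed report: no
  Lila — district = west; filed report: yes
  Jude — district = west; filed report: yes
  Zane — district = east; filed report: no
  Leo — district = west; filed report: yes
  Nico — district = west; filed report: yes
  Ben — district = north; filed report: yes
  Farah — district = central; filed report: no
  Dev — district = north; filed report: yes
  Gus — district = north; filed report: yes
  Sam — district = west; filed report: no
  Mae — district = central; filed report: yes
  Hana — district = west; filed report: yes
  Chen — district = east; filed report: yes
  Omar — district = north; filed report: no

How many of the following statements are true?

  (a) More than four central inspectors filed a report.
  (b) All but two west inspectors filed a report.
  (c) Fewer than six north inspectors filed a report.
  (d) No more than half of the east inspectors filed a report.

(a) central: |A| = 6, |A ∩ B| = 4; needs |A ∩ B| > 4 — false.
(b) west: |A| = 8, |A ∩ B| = 7; needs |A ∖ B| = 2 — false.
(c) north: |A| = 8, |A ∩ B| = 5; needs |A ∩ B| < 6 — true.
(d) east: |A| = 6, |A ∩ B| = 4; needs |A ∩ B| ≤ |A ∖ B| — false.

1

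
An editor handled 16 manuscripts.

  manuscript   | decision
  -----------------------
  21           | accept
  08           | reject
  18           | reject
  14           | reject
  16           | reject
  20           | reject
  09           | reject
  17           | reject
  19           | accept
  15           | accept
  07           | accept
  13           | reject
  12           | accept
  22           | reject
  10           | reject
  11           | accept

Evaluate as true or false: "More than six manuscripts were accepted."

'More than six manuscripts were accepted' holds iff |A ∩ B| > 6.
|A| = 16, |A ∩ B| = 6, |A ∖ B| = 10.
|A ∩ B| = 6, so the statement is false.

False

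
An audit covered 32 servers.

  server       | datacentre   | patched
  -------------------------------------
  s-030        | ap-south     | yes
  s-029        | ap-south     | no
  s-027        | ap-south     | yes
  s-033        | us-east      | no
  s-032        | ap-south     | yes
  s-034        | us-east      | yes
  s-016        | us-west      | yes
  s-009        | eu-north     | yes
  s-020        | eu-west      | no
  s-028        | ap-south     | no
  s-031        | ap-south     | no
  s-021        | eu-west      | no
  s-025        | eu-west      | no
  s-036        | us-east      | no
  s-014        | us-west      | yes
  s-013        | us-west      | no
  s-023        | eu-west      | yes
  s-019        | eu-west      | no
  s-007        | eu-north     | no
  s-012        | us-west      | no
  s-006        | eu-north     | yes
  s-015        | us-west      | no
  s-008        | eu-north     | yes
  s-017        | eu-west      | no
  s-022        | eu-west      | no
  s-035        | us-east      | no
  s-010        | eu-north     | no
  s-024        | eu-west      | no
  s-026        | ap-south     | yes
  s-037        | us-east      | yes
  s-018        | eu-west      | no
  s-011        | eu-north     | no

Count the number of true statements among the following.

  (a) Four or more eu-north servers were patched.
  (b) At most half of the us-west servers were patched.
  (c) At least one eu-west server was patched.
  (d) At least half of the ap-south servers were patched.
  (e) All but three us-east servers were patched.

(a) eu-north: |A| = 6, |A ∩ B| = 3; needs |A ∩ B| ≥ 4 — false.
(b) us-west: |A| = 5, |A ∩ B| = 2; needs |A ∩ B| ≤ |A ∖ B| — true.
(c) eu-west: |A| = 9, |A ∩ B| = 1; needs A ∩ B ≠ ∅ (|A ∩ B| ≥ 1) — true.
(d) ap-south: |A| = 7, |A ∩ B| = 4; needs |A ∩ B| ≥ |A ∖ B| — true.
(e) us-east: |A| = 5, |A ∩ B| = 2; needs |A ∖ B| = 3 — true.

4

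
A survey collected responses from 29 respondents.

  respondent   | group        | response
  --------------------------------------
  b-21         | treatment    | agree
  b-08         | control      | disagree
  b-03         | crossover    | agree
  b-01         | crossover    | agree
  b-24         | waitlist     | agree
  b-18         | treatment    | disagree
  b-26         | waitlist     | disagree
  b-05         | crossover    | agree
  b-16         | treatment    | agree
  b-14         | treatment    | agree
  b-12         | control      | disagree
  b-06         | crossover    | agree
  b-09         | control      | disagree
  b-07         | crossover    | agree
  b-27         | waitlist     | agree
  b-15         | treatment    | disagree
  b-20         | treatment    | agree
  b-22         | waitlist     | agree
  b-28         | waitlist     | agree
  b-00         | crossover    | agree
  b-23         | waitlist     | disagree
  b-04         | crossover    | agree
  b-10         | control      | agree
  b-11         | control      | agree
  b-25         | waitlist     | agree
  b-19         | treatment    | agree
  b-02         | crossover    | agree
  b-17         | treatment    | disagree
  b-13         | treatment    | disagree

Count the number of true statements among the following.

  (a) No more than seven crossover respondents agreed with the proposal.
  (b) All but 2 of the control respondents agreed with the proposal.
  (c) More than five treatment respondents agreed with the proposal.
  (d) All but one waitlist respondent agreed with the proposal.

0

(a) crossover: |A| = 8, |A ∩ B| = 8; needs |A ∩ B| ≤ 7 — false.
(b) control: |A| = 5, |A ∩ B| = 2; needs |A ∖ B| = 2 — false.
(c) treatment: |A| = 9, |A ∩ B| = 5; needs |A ∩ B| > 5 — false.
(d) waitlist: |A| = 7, |A ∩ B| = 5; needs |A ∖ B| = 1 — false.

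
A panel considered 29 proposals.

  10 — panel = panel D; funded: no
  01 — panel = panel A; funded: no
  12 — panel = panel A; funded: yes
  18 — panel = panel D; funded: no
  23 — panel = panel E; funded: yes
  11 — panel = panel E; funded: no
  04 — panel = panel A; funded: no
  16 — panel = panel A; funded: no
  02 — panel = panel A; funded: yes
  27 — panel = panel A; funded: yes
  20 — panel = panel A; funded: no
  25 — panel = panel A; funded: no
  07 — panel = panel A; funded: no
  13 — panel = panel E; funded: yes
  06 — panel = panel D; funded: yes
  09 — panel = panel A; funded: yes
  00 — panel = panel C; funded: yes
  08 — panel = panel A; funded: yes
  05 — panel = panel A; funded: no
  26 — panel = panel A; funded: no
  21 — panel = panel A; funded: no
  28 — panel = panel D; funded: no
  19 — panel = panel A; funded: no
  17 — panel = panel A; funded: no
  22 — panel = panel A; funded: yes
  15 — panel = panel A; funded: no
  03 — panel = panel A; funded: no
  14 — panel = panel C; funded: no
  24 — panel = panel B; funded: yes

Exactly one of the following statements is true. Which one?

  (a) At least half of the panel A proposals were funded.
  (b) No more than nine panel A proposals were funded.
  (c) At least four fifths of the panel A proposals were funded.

|A| = 19, |A ∩ B| = 6, |A ∖ B| = 13.
(a) requires |A ∩ B| ≥ |A ∖ B|: false.
(b) requires |A ∩ B| ≤ 9: true.
(c) requires |A ∩ B| / |A| ≥ 4/5: false.

(b)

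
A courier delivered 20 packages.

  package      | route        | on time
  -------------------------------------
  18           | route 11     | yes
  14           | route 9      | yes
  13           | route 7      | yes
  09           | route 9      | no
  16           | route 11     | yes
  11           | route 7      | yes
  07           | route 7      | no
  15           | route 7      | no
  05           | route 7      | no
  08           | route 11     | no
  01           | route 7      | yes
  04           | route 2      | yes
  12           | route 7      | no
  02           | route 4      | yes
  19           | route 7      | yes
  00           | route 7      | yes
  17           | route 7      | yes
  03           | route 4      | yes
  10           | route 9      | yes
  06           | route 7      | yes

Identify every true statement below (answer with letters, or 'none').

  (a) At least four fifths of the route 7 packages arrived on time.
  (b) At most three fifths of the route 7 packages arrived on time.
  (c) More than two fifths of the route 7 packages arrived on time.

(c)

|A| = 11, |A ∩ B| = 7, |A ∖ B| = 4.
(a) |A ∩ B| / |A| ≥ 4/5: fails.
(b) |A ∩ B| / |A| ≤ 3/5: fails.
(c) |A ∩ B| / |A| > 2/5: holds.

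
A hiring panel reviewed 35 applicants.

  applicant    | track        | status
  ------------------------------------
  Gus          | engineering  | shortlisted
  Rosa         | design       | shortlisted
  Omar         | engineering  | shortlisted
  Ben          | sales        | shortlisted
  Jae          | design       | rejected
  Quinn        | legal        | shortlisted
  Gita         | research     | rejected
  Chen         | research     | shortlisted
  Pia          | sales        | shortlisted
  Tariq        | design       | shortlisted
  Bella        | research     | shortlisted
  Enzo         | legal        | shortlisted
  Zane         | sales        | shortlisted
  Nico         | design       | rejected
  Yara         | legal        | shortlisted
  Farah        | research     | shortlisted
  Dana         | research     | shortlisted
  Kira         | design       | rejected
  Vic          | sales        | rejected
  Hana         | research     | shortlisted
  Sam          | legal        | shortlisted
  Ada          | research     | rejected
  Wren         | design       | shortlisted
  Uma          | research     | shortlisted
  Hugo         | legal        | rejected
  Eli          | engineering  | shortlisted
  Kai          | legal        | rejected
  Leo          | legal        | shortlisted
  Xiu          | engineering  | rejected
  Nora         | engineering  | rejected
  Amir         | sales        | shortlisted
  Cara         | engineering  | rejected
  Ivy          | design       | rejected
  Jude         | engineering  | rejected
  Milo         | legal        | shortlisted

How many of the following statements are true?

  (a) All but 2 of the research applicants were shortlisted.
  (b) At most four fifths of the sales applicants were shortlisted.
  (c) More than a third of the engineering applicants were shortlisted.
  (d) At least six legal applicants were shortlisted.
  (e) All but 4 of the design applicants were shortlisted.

5

(a) research: |A| = 8, |A ∩ B| = 6; needs |A ∖ B| = 2 — true.
(b) sales: |A| = 5, |A ∩ B| = 4; needs |A ∩ B| / |A| ≤ 4/5 — true.
(c) engineering: |A| = 7, |A ∩ B| = 3; needs |A ∩ B| / |A| > 1/3 — true.
(d) legal: |A| = 8, |A ∩ B| = 6; needs |A ∩ B| ≥ 6 — true.
(e) design: |A| = 7, |A ∩ B| = 3; needs |A ∖ B| = 4 — true.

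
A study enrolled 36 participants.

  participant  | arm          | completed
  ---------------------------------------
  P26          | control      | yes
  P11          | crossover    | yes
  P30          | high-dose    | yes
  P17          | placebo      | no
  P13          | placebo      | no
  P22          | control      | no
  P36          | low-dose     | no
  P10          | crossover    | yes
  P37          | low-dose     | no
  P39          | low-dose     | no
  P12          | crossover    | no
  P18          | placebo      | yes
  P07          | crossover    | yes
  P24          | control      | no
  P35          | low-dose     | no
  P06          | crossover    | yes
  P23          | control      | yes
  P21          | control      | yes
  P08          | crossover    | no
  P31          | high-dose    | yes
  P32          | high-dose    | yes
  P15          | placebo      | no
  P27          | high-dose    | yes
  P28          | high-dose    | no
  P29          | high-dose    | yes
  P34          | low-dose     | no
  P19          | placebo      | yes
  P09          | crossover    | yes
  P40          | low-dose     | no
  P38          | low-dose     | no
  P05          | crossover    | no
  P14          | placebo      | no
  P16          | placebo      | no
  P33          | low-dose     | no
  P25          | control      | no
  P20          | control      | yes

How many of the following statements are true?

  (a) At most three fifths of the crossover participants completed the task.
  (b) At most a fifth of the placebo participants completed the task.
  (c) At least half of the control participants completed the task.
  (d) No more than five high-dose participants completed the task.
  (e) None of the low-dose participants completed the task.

(a) crossover: |A| = 8, |A ∩ B| = 5; needs |A ∩ B| / |A| ≤ 3/5 — false.
(b) placebo: |A| = 7, |A ∩ B| = 2; needs |A ∩ B| / |A| ≤ 1/5 — false.
(c) control: |A| = 7, |A ∩ B| = 4; needs |A ∩ B| ≥ |A ∖ B| — true.
(d) high-dose: |A| = 6, |A ∩ B| = 5; needs |A ∩ B| ≤ 5 — true.
(e) low-dose: |A| = 8, |A ∩ B| = 0; needs A ∩ B = ∅ (|A ∩ B| = 0) — true.

3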